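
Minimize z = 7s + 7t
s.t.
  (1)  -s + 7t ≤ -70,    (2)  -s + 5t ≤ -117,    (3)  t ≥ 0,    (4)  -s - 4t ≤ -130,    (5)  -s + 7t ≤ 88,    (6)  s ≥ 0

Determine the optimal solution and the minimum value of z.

The feasible region is unbounded (it extends along (7, 1), (1, 0)), but z strictly increases along every unbounded feasible direction, so there is no improving ray and the minimum is attained at a vertex.

s = 1118/9, t = 13/9, minimum z = 2639/3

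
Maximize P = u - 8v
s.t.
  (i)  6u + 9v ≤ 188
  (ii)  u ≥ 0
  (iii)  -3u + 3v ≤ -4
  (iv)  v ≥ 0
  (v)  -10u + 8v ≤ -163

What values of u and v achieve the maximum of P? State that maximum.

u = 94/3, v = 0, maximum P = 94/3

Corner points and P = u - 8v:
  (94/3, 0) → P = 94/3
  (2971/138, 451/69) → P = -1415/46
  (163/10, 0) → P = 163/10

The optimum lies where 6u + 9v = 188 and v = 0.
Solving simultaneously gives u = 94/3, v = 0.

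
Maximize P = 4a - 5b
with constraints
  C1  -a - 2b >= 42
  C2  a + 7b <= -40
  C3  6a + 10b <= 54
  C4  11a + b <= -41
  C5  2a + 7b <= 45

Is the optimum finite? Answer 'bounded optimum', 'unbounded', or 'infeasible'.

unbounded

From the feasible point (-214/5, 2/5), moving in the direction (1, -11) keeps every constraint satisfied while P increases without bound.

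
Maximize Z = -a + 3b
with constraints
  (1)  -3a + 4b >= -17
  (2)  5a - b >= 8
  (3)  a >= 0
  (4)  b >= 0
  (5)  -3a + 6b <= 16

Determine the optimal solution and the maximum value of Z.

Vertices and Z = -a + 3b:
  (17/3, 0) → Z = -17/3
  (83/3, 33/2) → Z = 131/6
  (8/5, 0) → Z = -8/5
  (64/27, 104/27) → Z = 248/27

a = 83/3, b = 33/2, maximum Z = 131/6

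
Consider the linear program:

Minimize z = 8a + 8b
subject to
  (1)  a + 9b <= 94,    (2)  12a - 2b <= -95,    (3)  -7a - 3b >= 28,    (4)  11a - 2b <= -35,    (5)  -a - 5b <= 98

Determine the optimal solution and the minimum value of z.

Extreme points and z = 8a + 8b:
  (-89/10, 343/30) → z = 304/15
  (-338, 48) → z = -2320
  (-341/50, 329/50) → z = -48/25
  (-671/62, -1081/62) → z = -7008/31

The binding constraints are a + 9b = 94 and -a - 5b = 98.
Solving simultaneously gives a = -338, b = 48.

a = -338, b = 48, minimum z = -2320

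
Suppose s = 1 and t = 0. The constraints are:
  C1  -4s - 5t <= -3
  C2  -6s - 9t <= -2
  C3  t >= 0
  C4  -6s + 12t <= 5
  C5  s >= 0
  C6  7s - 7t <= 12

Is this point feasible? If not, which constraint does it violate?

C1: -4 ≤ -3 ✓
C2: -6 ≤ -2 ✓
C3: 0 ≥ 0 ✓
C4: -6 ≤ 5 ✓
C5: 1 ≥ 0 ✓
C6: 7 ≤ 12 ✓

feasible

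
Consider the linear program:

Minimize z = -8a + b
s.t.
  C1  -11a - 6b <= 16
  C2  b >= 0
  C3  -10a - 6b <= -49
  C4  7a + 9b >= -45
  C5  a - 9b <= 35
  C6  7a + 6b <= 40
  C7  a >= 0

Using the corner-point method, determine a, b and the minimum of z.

a = 40/7, b = 0, minimum z = -320/7

Vertices and z = -8a + b:
  (49/10, 0) → z = -196/5
  (40/7, 0) → z = -320/7
  (3, 19/6) → z = -125/6

At the optimal vertex, b = 0 and 7a + 6b = 40.
Solving simultaneously gives a = 40/7, b = 0.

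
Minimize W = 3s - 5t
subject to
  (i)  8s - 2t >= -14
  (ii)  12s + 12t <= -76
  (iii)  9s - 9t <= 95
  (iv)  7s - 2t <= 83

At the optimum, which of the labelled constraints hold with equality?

(i) and (ii)

Corner points and W = 3s - 5t:
  (-8/3, -11/3) → W = 31/3
  (-158/27, -443/27) → W = 1741/27
  (19/9, -76/9) → W = 437/9

The minimum is at (-8/3, -11/3). Substituting into each constraint, equality holds for (i) and (ii); the remaining constraints have slack.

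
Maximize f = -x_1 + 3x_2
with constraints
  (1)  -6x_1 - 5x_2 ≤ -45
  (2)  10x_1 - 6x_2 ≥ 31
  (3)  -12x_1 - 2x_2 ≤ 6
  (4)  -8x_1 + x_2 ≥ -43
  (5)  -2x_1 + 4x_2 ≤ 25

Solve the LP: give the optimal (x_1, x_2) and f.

x_1 = 227/38, x_2 = 91/19, maximum f = 319/38

Feasible corners and f = -x_1 + 3x_2:
  (425/86, 132/43) → f = 367/86
  (130/23, 51/23) → f = 1
  (227/38, 91/19) → f = 319/38

The binding constraints are 10x_1 - 6x_2 = 31 and -8x_1 + x_2 = -43.
Solving simultaneously gives x_1 = 227/38, x_2 = 91/19.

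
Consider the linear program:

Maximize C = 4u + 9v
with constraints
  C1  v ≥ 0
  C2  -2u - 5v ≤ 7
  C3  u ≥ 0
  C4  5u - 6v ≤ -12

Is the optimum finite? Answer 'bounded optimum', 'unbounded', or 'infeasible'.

unbounded

From the feasible point (0, 2), moving in the direction (0, 1) keeps every constraint satisfied while C increases without bound.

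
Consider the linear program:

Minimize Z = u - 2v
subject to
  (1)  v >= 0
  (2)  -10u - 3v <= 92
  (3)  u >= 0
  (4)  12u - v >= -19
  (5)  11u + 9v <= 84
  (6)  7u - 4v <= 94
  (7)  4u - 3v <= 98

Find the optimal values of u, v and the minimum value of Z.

Corner points and Z = u - 2v:
  (0, 0) → Z = 0
  (84/11, 0) → Z = 84/11
  (0, 28/3) → Z = -56/3

The binding constraints are u = 0 and 11u + 9v = 84.
Solving simultaneously gives u = 0, v = 28/3.

u = 0, v = 28/3, minimum Z = -56/3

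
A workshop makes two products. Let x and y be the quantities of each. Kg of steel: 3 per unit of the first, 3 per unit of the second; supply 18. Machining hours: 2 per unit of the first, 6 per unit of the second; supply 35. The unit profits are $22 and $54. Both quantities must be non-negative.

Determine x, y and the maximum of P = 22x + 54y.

x = 1/4, y = 23/4, maximum P = 316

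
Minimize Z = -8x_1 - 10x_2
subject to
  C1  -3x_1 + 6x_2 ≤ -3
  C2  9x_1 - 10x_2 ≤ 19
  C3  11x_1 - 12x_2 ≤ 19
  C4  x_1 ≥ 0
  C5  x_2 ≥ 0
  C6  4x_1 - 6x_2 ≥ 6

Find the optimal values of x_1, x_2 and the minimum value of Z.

Feasible corners and Z = -8x_1 - 10x_2:
  (19/11, 0) → Z = -152/11
  (7/3, 5/9) → Z = -218/9
  (3/2, 0) → Z = -12

At the optimal vertex, 11x_1 - 12x_2 = 19 and 4x_1 - 6x_2 = 6.
Solving simultaneously gives x_1 = 7/3, x_2 = 5/9.

x_1 = 7/3, x_2 = 5/9, minimum Z = -218/9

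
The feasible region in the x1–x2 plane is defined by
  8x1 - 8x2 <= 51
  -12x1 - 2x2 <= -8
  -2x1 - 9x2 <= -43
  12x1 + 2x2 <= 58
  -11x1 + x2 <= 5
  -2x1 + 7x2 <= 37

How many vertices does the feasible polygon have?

Of the 14 pairwise boundary intersections, those satisfying every inequality are:
  (109/26, 50/13)
  (-2/101, 483/101)
  (83/22, 70/11)
  (2/75, 397/75)

4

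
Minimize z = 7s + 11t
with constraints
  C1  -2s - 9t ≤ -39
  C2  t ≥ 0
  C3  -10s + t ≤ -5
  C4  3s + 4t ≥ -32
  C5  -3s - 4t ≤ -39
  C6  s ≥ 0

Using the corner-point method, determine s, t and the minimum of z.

The feasible region is unbounded (it extends along (1, 10), (1, 0)), but z strictly increases along every unbounded feasible direction, so there is no improving ray and the minimum is attained at a vertex.

s = 195/19, t = 39/19, minimum z = 1794/19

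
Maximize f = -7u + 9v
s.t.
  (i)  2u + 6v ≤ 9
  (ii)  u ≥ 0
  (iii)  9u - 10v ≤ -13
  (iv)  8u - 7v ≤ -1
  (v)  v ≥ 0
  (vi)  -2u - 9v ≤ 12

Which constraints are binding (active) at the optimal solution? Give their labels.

Feasible corners and f = -7u + 9v:
  (0, 3/2) → f = 27/2
  (6/37, 107/74) → f = 879/74
  (0, 13/10) → f = 117/10

The maximum is at (0, 3/2). Substituting into each constraint, equality holds for (i) and (ii); the remaining constraints have slack.

(i) and (ii)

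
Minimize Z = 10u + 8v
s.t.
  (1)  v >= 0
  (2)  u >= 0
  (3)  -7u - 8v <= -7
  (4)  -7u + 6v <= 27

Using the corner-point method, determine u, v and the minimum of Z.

u = 0, v = 7/8, minimum Z = 7

Feasible corners and Z = 10u + 8v:
  (1, 0) → Z = 10
  (0, 7/8) → Z = 7
  (0, 9/2) → Z = 36
The feasible region is unbounded (it extends along (6, 7), (1, 0)), but Z strictly increases along every unbounded feasible direction, so there is no improving ray and the minimum is attained at a vertex.

The optimum lies where u = 0 and -7u - 8v = -7.
Solving simultaneously gives u = 0, v = 7/8.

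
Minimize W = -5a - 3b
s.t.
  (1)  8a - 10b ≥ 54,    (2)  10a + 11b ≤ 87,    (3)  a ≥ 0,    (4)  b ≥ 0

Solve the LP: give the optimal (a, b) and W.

a = 87/10, b = 0, minimum W = -87/2

The optimum lies where 10a + 11b = 87 and b = 0.
Solving simultaneously gives a = 87/10, b = 0.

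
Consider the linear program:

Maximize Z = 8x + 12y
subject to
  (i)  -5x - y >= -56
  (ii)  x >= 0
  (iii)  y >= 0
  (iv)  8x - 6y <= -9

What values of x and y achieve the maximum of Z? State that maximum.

Vertices and Z = 8x + 12y:
  (0, 56) → Z = 672
  (327/38, 493/38) → Z = 4266/19
  (0, 3/2) → Z = 18

x = 0, y = 56, maximum Z = 672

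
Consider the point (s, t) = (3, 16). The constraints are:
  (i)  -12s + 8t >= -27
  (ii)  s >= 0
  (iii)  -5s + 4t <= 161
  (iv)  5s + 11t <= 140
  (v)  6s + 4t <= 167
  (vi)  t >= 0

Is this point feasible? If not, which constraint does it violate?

Constraint (iv): 5s + 11t = 191, which is not ≤ 140. All other constraints are satisfied.

not feasible — violates (iv)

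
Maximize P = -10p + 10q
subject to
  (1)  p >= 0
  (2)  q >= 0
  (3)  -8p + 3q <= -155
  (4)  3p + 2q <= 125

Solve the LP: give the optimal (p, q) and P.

Vertices and P = -10p + 10q:
  (155/8, 0) → P = -775/4
  (125/3, 0) → P = -1250/3
  (137/5, 107/5) → P = -60

p = 137/5, q = 107/5, maximum P = -60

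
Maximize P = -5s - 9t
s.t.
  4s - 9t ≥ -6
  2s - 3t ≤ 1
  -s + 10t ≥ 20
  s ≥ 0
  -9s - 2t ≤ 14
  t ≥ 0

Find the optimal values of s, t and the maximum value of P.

s = 120/31, t = 74/31, maximum P = -1266/31

Vertices and P = -5s - 9t:
  (9/2, 8/3) → P = -93/2
  (120/31, 74/31) → P = -1266/31
  (70/17, 41/17) → P = -719/17

At the optimal vertex, 4s - 9t = -6 and -s + 10t = 20.
Solving simultaneously gives s = 120/31, t = 74/31.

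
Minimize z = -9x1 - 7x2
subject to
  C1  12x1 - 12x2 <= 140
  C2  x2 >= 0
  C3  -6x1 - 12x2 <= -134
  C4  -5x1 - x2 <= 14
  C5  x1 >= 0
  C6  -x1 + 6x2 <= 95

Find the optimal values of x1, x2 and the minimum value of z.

At the optimal vertex, 12x1 - 12x2 = 140 and -x1 + 6x2 = 95.
Solving simultaneously gives x1 = 33, x2 = 64/3.

x1 = 33, x2 = 64/3, minimum z = -1339/3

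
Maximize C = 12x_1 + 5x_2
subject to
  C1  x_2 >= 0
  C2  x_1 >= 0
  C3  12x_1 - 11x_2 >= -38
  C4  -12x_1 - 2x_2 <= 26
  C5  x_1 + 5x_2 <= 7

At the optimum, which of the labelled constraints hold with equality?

Extreme points and C = 12x_1 + 5x_2:
  (0, 0) → C = 0
  (7, 0) → C = 84
  (0, 7/5) → C = 7

The maximum is at (7, 0). Substituting into each constraint, equality holds for C1 and C5; the remaining constraints have slack.

C1 and C5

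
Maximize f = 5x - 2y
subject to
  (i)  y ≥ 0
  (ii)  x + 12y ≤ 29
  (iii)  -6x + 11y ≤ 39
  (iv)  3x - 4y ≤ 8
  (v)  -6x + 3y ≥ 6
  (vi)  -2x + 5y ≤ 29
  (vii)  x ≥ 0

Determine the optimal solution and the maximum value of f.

At the optimal vertex, x + 12y = 29 and -6x + 3y = 6.
Solving simultaneously gives x = 1/5, y = 12/5.

x = 1/5, y = 12/5, maximum f = -19/5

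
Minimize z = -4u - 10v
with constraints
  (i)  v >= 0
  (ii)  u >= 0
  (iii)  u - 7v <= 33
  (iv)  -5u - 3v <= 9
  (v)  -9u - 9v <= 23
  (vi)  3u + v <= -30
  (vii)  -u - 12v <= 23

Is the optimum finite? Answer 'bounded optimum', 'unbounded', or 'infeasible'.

infeasible

The boundaries v = 0 and u = 0 meet at (0, 0), but that point violates 3u + v ≤ -30. Every candidate vertex is excluded by some other constraint, so the feasible region is empty.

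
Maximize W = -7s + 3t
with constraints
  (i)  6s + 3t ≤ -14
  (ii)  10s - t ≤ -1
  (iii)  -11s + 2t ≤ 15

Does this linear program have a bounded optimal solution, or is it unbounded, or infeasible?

bounded optimum

Extreme points and W = -7s + 3t:
  (-17/36, -67/18) → W = -283/36
  (-73/45, -64/45) → W = 319/45
The feasible region has finitely many vertices and no improving ray; the maximum is 319/45 at (-73/45, -64/45).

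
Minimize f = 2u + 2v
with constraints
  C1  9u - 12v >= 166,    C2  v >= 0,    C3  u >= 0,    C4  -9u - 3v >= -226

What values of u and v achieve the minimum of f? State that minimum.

u = 166/9, v = 0, minimum f = 332/9

Corner points and f = 2u + 2v:
  (166/9, 0) → f = 332/9
  (214/9, 4) → f = 500/9
  (226/9, 0) → f = 452/9

The optimum lies where 9u - 12v = 166 and v = 0.
Solving simultaneously gives u = 166/9, v = 0.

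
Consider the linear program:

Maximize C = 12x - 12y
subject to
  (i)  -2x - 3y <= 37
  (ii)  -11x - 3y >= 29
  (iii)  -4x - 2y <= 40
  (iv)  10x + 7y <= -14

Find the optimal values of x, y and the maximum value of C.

The binding constraints are -2x - 3y = 37 and -11x - 3y = 29.
Solving simultaneously gives x = 8/9, y = -349/27.

x = 8/9, y = -349/27, maximum C = 1492/9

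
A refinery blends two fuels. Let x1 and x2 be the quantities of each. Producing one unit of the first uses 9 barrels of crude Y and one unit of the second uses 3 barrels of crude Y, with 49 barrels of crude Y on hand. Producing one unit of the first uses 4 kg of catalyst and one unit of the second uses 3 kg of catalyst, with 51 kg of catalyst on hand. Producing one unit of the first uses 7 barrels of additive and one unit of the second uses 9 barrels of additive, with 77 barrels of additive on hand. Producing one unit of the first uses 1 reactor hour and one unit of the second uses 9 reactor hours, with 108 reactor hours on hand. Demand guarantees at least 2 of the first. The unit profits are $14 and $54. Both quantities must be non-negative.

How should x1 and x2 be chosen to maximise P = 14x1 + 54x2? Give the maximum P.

x1 = 2, x2 = 7, maximum P = 406

Extreme points and P = 14x1 + 54x2:
  (49/9, 0) → P = 686/9
  (2, 0) → P = 28
  (7/2, 35/6) → P = 364
  (2, 7) → P = 406

At the optimal vertex, 7x1 + 9x2 = 77 and x1 = 2.
Solving simultaneously gives x1 = 2, x2 = 7.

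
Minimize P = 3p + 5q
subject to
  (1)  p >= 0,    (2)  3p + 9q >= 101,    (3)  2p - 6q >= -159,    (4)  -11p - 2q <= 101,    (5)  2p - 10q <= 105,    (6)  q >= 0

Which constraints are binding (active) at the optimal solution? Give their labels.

(1) and (2)

Feasible corners and P = 3p + 5q:
  (0, 101/9) → P = 505/9
  (0, 53/2) → P = 265/2
  (101/3, 0) → P = 101
  (105/2, 0) → P = 315/2
The feasible region is unbounded (it extends along (3, 1), (5, 1)), but P strictly increases along every unbounded feasible direction, so there is no improving ray and the minimum is attained at a vertex.

The minimum is at (0, 101/9). Substituting into each constraint, equality holds for (1) and (2); the remaining constraints have slack.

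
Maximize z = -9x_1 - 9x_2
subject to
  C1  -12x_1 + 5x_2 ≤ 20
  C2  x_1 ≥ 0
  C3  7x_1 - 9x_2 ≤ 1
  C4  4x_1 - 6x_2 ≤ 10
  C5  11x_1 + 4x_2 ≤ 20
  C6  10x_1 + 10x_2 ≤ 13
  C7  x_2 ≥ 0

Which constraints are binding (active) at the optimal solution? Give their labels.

C2 and C7

Feasible corners and z = -9x_1 - 9x_2:
  (0, 13/10) → z = -117/10
  (0, 0) → z = 0
  (127/160, 81/160) → z = -117/10
  (1/7, 0) → z = -9/7

The maximum is at (0, 0). Substituting into each constraint, equality holds for C2 and C7; the remaining constraints have slack.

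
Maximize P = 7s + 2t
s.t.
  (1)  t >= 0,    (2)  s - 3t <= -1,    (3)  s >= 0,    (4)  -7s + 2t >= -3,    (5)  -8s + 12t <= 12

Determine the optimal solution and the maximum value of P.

Vertices and P = 7s + 2t:
  (0, 1/3) → P = 2/3
  (11/19, 10/19) → P = 97/19
  (0, 1) → P = 2
  (15/17, 27/17) → P = 159/17

The optimum lies where -7s + 2t = -3 and -8s + 12t = 12.
Solving simultaneously gives s = 15/17, t = 27/17.

s = 15/17, t = 27/17, maximum P = 159/17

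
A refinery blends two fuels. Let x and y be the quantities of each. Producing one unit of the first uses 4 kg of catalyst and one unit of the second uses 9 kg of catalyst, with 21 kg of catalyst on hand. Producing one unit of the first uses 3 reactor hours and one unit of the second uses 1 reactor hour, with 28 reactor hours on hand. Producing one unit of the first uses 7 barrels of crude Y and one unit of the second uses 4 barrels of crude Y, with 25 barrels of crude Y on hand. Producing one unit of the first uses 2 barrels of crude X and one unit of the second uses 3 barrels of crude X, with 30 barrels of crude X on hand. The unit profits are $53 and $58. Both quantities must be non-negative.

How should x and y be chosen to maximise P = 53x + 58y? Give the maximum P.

x = 3, y = 1, maximum P = 217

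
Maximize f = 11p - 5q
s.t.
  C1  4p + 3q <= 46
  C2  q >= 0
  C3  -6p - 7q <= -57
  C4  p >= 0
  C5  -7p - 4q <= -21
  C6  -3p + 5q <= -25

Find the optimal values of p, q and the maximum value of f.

p = 23/2, q = 0, maximum f = 253/2

Extreme points and f = 11p - 5q:
  (23/2, 0) → f = 253/2
  (305/29, 38/29) → f = 3165/29
  (19/2, 0) → f = 209/2
  (460/51, 7/17) → f = 4955/51

The optimum lies where 4p + 3q = 46 and q = 0.
Solving simultaneously gives p = 23/2, q = 0.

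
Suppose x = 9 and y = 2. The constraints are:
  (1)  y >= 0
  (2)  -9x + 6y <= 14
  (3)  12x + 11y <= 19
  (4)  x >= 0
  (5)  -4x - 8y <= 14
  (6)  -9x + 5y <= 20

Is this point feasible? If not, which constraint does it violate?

not feasible — violates (3)

Constraint (3): 12x + 11y = 130, which is not ≤ 19. All other constraints are satisfied.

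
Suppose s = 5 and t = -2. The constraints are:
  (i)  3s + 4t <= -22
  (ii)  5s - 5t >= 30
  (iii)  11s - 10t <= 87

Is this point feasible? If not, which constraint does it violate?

not feasible — violates (i)

Constraint (i): 3s + 4t = 7, which is not ≤ -22. All other constraints are satisfied.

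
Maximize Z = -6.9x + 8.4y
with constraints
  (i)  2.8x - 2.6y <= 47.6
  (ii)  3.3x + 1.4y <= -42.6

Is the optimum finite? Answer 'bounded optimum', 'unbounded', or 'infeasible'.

unbounded

From the feasible point (-3.5296, -22.1088), moving in the direction (-1.4, 3.3) keeps every constraint satisfied while Z increases without bound.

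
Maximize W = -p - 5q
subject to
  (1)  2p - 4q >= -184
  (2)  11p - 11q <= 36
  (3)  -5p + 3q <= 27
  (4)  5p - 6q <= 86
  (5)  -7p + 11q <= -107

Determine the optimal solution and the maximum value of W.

p = -405/22, q = -477/22, maximum W = 1395/11

Vertices and W = -p - 5q:
  (-405/22, -477/22) → W = 1395/11
  (-71/4, -925/44) → W = 2703/22
  (-309/17, -362/17) → W = 2119/17

The optimum lies where 11p - 11q = 36 and -5p + 3q = 27.
Solving simultaneously gives p = -405/22, q = -477/22.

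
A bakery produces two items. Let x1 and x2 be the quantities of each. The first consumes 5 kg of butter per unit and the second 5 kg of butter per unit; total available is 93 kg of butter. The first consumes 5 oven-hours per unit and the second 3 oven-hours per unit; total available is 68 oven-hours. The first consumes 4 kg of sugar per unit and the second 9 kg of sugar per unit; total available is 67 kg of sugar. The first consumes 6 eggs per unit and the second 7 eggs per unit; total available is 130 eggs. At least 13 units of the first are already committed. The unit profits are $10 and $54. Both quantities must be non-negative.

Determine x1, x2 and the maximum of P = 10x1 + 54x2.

x1 = 13, x2 = 1, maximum P = 184

Vertices and P = 10x1 + 54x2:
  (68/5, 0) → P = 136
  (13, 0) → P = 130
  (13, 1) → P = 184

The optimum lies where 5x1 + 3x2 = 68 and x1 = 13.
Solving simultaneously gives x1 = 13, x2 = 1.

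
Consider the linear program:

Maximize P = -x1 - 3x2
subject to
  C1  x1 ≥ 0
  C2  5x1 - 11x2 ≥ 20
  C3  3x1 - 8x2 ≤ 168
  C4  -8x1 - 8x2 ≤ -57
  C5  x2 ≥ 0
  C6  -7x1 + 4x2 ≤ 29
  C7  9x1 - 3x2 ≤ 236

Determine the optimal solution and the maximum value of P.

Extreme points and P = -x1 - 3x2:
  (787/128, 125/128) → P = -581/64
  (634/21, 250/21) → P = -1384/21
  (57/8, 0) → P = -57/8
  (236/9, 0) → P = -236/9

At the optimal vertex, -8x1 - 8x2 = -57 and x2 = 0.
Solving simultaneously gives x1 = 57/8, x2 = 0.

x1 = 57/8, x2 = 0, maximum P = -57/8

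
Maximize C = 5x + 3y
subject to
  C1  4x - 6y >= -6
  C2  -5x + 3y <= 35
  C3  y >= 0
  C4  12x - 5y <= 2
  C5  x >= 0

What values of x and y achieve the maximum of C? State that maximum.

x = 21/26, y = 20/13, maximum C = 225/26

Extreme points and C = 5x + 3y:
  (21/26, 20/13) → C = 225/26
  (0, 1) → C = 3
  (1/6, 0) → C = 5/6
  (0, 0) → C = 0

The binding constraints are 4x - 6y = -6 and 12x - 5y = 2.
Solving simultaneously gives x = 21/26, y = 20/13.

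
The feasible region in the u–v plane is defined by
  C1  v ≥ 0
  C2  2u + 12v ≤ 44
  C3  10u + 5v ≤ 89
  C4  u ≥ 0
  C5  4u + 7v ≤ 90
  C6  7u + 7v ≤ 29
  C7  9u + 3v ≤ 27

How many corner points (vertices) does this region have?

Of the 21 pairwise boundary intersections, those satisfying every inequality are:
  (0, 0)
  (3, 0)
  (0, 11/3)
  (4/7, 25/7)
  (17/7, 12/7)

5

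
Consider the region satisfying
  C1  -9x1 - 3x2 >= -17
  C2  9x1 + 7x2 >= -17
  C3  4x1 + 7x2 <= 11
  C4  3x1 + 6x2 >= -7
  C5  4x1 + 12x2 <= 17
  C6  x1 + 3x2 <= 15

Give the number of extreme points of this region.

Of the 14 pairwise boundary intersections, those satisfying every inequality are:
  (86/51, 31/51)
  (41/15, -38/15)
  (-53/33, -4/11)
  (-323/80, 221/80)
  (13/20, 6/5)

5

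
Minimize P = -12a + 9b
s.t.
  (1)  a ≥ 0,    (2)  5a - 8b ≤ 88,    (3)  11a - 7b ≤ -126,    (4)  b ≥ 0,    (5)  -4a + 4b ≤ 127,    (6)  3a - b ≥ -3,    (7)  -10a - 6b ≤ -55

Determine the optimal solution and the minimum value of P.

Corner points and P = -12a + 9b:
  (385/16, 893/16) → P = 3417/16
  (21/2, 69/2) → P = 369/2
  (115/8, 369/8) → P = 1941/8

The binding constraints are 11a - 7b = -126 and 3a - b = -3.
Solving simultaneously gives a = 21/2, b = 69/2.

a = 21/2, b = 69/2, minimum P = 369/2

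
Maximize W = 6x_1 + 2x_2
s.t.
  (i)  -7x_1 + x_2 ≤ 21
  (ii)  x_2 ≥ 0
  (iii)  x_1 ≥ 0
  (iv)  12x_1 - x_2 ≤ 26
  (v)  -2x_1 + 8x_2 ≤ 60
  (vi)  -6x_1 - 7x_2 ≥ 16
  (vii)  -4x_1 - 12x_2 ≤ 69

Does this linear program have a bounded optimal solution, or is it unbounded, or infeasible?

The boundaries -7x_1 + x_2 = 21 and x_2 = 0 meet at (-3, 0), but that point violates x_1 ≥ 0. Every candidate vertex is excluded by some other constraint, so the feasible region is empty.

infeasible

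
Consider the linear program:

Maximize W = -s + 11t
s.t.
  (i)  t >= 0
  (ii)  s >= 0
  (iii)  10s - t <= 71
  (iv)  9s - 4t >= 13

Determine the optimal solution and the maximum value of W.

Extreme points and W = -s + 11t:
  (71/10, 0) → W = -71/10
  (13/9, 0) → W = -13/9
  (271/31, 509/31) → W = 5328/31

s = 271/31, t = 509/31, maximum W = 5328/31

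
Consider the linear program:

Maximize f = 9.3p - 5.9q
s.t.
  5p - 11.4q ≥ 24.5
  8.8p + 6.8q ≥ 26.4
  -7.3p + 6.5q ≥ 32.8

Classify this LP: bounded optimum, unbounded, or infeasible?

The boundaries 5p - 11.4q = 24.5 and 8.8p + 6.8q = 26.4 meet at (11689/3358, -1045/1679), but that point violates -7.3p + 6.5q ≥ 32.8. Every candidate vertex is excluded by some other constraint, so the feasible region is empty.

infeasible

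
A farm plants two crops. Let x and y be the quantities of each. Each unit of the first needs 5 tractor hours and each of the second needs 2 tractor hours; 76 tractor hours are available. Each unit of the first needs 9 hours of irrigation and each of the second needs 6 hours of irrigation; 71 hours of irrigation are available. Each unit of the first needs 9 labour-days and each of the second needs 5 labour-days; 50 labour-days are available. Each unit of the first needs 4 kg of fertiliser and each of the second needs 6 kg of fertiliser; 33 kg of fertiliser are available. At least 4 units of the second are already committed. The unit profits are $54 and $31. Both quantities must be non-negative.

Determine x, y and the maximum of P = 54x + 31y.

x = 9/4, y = 4, maximum P = 491/2

Feasible corners and P = 54x + 31y:
  (0, 11/2) → P = 341/2
  (0, 4) → P = 124
  (9/4, 4) → P = 491/2

At the optimal vertex, 4x + 6y = 33 and y = 4.
Solving simultaneously gives x = 9/4, y = 4.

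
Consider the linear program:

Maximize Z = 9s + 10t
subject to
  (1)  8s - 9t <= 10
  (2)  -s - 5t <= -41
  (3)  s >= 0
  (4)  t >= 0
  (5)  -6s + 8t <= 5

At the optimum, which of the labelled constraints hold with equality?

Feasible corners and Z = 9s + 10t:
  (419/49, 318/49) → Z = 993/7
  (25/2, 10) → Z = 425/2
  (303/38, 251/38) → Z = 5237/38

The maximum is at (25/2, 10). Substituting into each constraint, equality holds for (1) and (5); the remaining constraints have slack.

(1) and (5)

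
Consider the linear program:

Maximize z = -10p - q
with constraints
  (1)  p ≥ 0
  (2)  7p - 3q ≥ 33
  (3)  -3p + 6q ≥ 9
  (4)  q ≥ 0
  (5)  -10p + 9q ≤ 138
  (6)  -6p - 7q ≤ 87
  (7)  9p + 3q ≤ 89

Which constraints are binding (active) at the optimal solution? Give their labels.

Vertices and z = -10p - q:
  (75/11, 54/11) → z = -804/11
  (61/8, 163/24) → z = -1993/24
  (169/21, 116/21) → z = -86

The maximum is at (75/11, 54/11). Substituting into each constraint, equality holds for (2) and (3); the remaining constraints have slack.

(2) and (3)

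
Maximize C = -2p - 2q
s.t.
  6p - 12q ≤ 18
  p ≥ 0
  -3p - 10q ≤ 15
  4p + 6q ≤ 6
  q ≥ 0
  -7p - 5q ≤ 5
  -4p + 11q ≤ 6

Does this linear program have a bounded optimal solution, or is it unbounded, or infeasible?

Corner points and C = -2p - 2q:
  (0, 0) → C = 0
  (0, 6/11) → C = -12/11
  (3/2, 0) → C = -3
  (15/34, 12/17) → C = -39/17
The feasible region has finitely many vertices and no improving ray; the maximum is 0 at (0, 0).

bounded optimum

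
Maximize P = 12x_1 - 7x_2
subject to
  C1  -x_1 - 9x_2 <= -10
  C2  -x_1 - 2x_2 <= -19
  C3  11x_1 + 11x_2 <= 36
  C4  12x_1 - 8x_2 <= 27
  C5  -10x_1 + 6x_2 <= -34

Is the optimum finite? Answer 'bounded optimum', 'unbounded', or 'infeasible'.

The boundaries -x_1 - 2x_2 = -19 and 11x_1 + 11x_2 = 36 meet at (-137/11, 173/11), but that point violates -10x_1 + 6x_2 ≤ -34. Every candidate vertex is excluded by some other constraint, so the feasible region is empty.

infeasible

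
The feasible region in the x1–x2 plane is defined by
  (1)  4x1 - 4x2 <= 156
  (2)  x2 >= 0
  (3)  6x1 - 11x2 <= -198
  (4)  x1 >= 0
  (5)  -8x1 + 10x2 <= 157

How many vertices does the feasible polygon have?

3

The feasible vertices (each the meet of two boundaries and inside every other half-plane) are:
  (627/5, 432/5)
  (547/2, 469/2)
  (253/28, 321/14)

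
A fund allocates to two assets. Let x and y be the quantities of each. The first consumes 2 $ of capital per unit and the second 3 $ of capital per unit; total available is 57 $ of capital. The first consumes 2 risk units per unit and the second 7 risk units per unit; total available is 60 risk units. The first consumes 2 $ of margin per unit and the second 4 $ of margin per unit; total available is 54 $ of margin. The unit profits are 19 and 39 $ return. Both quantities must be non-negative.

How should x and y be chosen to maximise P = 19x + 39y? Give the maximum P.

Vertices and P = 19x + 39y:
  (0, 0) → P = 0
  (0, 60/7) → P = 2340/7
  (27, 0) → P = 513
  (23, 2) → P = 515

x = 23, y = 2, maximum P = 515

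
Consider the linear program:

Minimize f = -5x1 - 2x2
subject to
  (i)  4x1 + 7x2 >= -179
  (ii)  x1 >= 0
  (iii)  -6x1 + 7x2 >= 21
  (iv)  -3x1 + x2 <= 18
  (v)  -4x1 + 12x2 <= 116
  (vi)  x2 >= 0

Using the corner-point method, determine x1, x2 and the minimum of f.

x1 = 140/11, x2 = 153/11, minimum f = -1006/11

Extreme points and f = -5x1 - 2x2:
  (0, 3) → f = -6
  (0, 29/3) → f = -58/3
  (140/11, 153/11) → f = -1006/11

The binding constraints are -6x1 + 7x2 = 21 and -4x1 + 12x2 = 116.
Solving simultaneously gives x1 = 140/11, x2 = 153/11.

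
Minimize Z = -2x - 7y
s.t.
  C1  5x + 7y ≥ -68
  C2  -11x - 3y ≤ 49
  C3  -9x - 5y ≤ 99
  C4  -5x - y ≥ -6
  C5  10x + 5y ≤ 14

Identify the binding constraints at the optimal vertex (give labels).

Vertices and Z = -2x - 7y:
  (-139/62, -503/62) → Z = 3799/62
  (11/3, -37/3) → Z = 79
  (-287/25, 644/25) → Z = -3934/25
  (16/15, 2/3) → Z = -34/5

The minimum is at (-287/25, 644/25). Substituting into each constraint, equality holds for C2 and C5; the remaining constraints have slack.

C2 and C5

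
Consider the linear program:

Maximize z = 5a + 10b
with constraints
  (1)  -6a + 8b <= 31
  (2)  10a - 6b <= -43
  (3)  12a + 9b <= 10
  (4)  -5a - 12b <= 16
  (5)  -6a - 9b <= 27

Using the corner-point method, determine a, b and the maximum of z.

Feasible corners and z = 5a + 10b:
  (-79/22, 13/11) → z = -135/22
  (-125/28, 59/112) → z = -955/56
  (-102/25, 11/30) → z = -251/15

At the optimal vertex, -6a + 8b = 31 and 10a - 6b = -43.
Solving simultaneously gives a = -79/22, b = 13/11.

a = -79/22, b = 13/11, maximum z = -135/22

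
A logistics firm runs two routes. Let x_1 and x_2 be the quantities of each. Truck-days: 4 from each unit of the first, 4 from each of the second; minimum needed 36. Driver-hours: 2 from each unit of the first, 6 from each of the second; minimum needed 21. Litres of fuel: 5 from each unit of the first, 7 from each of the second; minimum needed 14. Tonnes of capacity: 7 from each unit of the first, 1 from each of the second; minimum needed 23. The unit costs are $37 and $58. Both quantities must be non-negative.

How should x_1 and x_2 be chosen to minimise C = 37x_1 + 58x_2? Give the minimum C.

Corner points and C = 37x_1 + 58x_2:
  (0, 23) → C = 1334
  (21/2, 0) → C = 777/2
  (33/4, 3/4) → C = 1395/4
  (7/3, 20/3) → C = 473
The feasible region is unbounded (it extends along (0, 1), (1, 0)), but C strictly increases along every unbounded feasible direction, so there is no improving ray and the minimum is attained at a vertex.

At the optimal vertex, 4x_1 + 4x_2 = 36 and 2x_1 + 6x_2 = 21.
Solving simultaneously gives x_1 = 33/4, x_2 = 3/4.

x_1 = 33/4, x_2 = 3/4, minimum C = 1395/4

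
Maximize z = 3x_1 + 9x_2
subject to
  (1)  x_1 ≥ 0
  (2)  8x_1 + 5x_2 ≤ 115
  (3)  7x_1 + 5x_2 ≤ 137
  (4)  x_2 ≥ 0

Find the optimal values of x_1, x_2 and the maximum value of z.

Feasible corners and z = 3x_1 + 9x_2:
  (0, 23) → z = 207
  (0, 0) → z = 0
  (115/8, 0) → z = 345/8

The binding constraints are x_1 = 0 and 8x_1 + 5x_2 = 115.
Solving simultaneously gives x_1 = 0, x_2 = 23.

x_1 = 0, x_2 = 23, maximum z = 207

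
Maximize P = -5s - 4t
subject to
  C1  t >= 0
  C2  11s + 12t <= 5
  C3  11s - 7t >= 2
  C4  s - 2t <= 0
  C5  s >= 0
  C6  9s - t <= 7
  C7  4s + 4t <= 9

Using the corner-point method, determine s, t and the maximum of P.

Extreme points and P = -5s - 4t:
  (59/209, 3/19) → P = -427/209
  (5/17, 5/34) → P = -35/17
  (4/15, 2/15) → P = -28/15

s = 4/15, t = 2/15, maximum P = -28/15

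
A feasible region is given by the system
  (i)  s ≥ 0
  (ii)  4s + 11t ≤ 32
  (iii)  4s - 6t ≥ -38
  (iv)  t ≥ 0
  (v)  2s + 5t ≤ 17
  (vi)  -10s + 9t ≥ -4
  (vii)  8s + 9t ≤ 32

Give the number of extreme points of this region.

Intersecting each pair of boundary lines and keeping only the points that satisfy every inequality leaves:
  (0, 32/11)
  (0, 0)
  (16/13, 32/13)
  (2/5, 0)
  (2, 16/9)

5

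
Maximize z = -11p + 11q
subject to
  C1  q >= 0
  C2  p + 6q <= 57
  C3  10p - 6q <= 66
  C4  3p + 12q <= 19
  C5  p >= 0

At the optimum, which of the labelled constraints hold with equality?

C4 and C5

Vertices and z = -11p + 11q:
  (19/3, 0) → z = -209/3
  (0, 0) → z = 0
  (0, 19/12) → z = 209/12

The maximum is at (0, 19/12). Substituting into each constraint, equality holds for C4 and C5; the remaining constraints have slack.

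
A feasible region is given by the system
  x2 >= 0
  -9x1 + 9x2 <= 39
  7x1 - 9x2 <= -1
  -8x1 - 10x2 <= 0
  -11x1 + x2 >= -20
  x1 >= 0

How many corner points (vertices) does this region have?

4

Intersecting each pair of boundary lines and keeping only the points that satisfy every inequality leaves:
  (73/30, 203/30)
  (0, 13/3)
  (181/92, 151/92)
  (0, 1/9)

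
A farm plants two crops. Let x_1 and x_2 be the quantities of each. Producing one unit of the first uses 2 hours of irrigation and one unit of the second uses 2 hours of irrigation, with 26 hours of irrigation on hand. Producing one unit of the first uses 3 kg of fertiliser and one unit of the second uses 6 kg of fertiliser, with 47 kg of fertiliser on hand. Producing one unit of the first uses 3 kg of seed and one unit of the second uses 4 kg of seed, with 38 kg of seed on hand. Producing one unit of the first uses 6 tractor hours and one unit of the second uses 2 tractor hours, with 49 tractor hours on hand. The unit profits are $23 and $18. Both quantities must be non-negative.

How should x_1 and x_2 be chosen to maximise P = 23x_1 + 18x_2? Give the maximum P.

Corner points and P = 23x_1 + 18x_2:
  (0, 0) → P = 0
  (0, 47/6) → P = 141
  (49/6, 0) → P = 1127/6
  (20/3, 9/2) → P = 703/3

The optimum lies where 3x_1 + 6x_2 = 47 and 3x_1 + 4x_2 = 38.
Solving simultaneously gives x_1 = 20/3, x_2 = 9/2.

x_1 = 20/3, x_2 = 9/2, maximum P = 703/3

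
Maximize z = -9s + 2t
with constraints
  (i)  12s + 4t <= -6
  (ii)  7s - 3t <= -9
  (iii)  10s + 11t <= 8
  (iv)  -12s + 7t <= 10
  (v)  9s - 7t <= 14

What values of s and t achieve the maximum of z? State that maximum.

s = -8, t = -86/7, maximum z = 332/7

Vertices and z = -9s + 2t:
  (-33/13, -38/13) → z = 17
  (-105/22, -179/22) → z = 587/22
  (-8, -86/7) → z = 332/7

The binding constraints are -12s + 7t = 10 and 9s - 7t = 14.
Solving simultaneously gives s = -8, t = -86/7.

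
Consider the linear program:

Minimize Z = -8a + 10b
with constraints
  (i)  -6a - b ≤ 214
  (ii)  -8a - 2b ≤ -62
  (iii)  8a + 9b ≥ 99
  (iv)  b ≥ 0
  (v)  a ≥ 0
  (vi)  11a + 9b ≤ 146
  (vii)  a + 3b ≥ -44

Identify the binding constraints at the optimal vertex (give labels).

(iv) and (vi)

Feasible corners and Z = -8a + 10b:
  (45/7, 37/7) → Z = 10/7
  (133/25, 243/25) → Z = 1366/25
  (99/8, 0) → Z = -99
  (146/11, 0) → Z = -1168/11

The minimum is at (146/11, 0). Substituting into each constraint, equality holds for (iv) and (vi); the remaining constraints have slack.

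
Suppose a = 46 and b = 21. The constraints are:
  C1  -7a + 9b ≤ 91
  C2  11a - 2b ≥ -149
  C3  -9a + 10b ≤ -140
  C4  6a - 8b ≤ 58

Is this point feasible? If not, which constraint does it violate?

not feasible — violates C4

Constraint C4: 6a - 8b = 108, which is not ≤ 58. All other constraints are satisfied.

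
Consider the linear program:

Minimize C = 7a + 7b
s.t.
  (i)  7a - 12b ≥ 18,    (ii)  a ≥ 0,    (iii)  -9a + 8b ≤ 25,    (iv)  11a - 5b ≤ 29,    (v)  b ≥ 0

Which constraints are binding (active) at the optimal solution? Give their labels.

Corner points and C = 7a + 7b:
  (258/97, 5/97) → C = 1841/97
  (18/7, 0) → C = 18
  (29/11, 0) → C = 203/11

The minimum is at (18/7, 0). Substituting into each constraint, equality holds for (i) and (v); the remaining constraints have slack.

(i) and (v)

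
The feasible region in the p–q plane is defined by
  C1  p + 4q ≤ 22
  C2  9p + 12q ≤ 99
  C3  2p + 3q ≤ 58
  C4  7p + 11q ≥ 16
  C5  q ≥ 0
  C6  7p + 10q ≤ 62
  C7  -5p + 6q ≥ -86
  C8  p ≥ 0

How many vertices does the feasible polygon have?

5

Pairwise boundary intersections that survive every other constraint:
  (14/9, 46/9)
  (0, 11/2)
  (16/7, 0)
  (0, 16/11)
  (62/7, 0)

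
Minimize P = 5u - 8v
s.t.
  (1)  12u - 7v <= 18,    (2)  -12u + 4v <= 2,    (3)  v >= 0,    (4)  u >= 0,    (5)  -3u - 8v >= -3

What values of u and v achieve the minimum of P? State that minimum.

u = 0, v = 3/8, minimum P = -3

Feasible corners and P = 5u - 8v:
  (0, 0) → P = 0
  (1, 0) → P = 5
  (0, 3/8) → P = -3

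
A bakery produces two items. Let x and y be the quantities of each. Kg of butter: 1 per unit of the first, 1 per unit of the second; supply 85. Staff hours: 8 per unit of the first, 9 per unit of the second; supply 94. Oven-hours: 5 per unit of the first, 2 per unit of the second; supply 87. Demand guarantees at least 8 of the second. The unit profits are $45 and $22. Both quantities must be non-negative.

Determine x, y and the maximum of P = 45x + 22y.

x = 11/4, y = 8, maximum P = 1199/4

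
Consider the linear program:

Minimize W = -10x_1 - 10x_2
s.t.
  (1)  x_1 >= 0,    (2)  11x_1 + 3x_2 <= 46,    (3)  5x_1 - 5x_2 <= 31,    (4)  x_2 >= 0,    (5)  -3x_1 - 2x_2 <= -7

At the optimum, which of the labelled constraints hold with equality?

(1) and (2)

Vertices and W = -10x_1 - 10x_2:
  (0, 46/3) → W = -460/3
  (0, 7/2) → W = -35
  (46/11, 0) → W = -460/11
  (7/3, 0) → W = -70/3

The minimum is at (0, 46/3). Substituting into each constraint, equality holds for (1) and (2); the remaining constraints have slack.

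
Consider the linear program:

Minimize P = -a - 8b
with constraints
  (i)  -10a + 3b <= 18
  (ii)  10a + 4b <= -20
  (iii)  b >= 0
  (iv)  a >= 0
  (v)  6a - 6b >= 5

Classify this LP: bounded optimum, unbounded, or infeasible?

The boundaries 10a + 4b = -20 and a = 0 meet at (0, -5), but that point violates b ≥ 0. Every candidate vertex is excluded by some other constraint, so the feasible region is empty.

infeasible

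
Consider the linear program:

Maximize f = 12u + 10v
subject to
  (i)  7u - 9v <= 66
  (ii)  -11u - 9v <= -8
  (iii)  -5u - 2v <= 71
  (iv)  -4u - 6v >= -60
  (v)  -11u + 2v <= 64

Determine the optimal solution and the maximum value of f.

u = 12, v = 2, maximum f = 164

Extreme points and f = 12u + 10v:
  (37/9, -335/81) → f = 646/81
  (12, 2) → f = 164
  (-560/121, 72/11) → f = 1200/121
  (-132/37, 458/37) → f = 2996/37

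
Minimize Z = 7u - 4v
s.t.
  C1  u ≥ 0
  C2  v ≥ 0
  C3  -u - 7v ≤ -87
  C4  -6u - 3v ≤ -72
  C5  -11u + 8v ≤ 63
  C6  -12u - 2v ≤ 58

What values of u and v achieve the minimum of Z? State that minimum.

u = 43/9, v = 130/9, minimum Z = -73/3

The feasible region is unbounded (it extends along (1, 0), (8, 11)), but Z strictly increases along every unbounded feasible direction, so there is no improving ray and the minimum is attained at a vertex.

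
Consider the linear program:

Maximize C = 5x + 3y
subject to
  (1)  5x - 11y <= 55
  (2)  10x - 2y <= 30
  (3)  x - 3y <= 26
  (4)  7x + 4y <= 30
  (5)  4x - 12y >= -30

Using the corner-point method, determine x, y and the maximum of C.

x = 12/5, y = 33/10, maximum C = 219/10

Corner points and C = 5x + 3y:
  (11/5, -4) → C = -1
  (-121/4, -75/4) → C = -415/2
  (10/3, 5/3) → C = 65/3
  (12/5, 33/10) → C = 219/10
The feasible region is unbounded (it extends along (-3, -1)), but C strictly decreases along every unbounded feasible direction, so there is no improving ray and the maximum is attained at a vertex.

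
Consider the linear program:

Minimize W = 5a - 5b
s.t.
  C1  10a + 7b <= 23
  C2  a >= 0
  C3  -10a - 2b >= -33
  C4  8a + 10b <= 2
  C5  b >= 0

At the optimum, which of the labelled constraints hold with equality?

C2 and C4

Extreme points and W = 5a - 5b:
  (0, 1/5) → W = -1
  (0, 0) → W = 0
  (1/4, 0) → W = 5/4

The minimum is at (0, 1/5). Substituting into each constraint, equality holds for C2 and C4; the remaining constraints have slack.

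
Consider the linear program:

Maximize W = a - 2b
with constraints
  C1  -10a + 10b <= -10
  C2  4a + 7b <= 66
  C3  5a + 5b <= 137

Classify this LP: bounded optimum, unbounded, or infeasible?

unbounded

From the feasible point (73/11, 62/11), moving in the direction (5, -5) keeps every constraint satisfied while W increases without bound.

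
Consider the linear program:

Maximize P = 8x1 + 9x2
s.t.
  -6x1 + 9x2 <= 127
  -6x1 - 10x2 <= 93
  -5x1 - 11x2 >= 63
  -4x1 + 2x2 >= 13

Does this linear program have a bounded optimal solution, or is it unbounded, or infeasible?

Vertices and P = 8x1 + 9x2:
  (-2107/114, 34/19) → P = -7510/57
  (-1964/111, 257/111) → P = -13399/111
  (-79/13, -147/26) → P = -199/2
  (-269/54, -187/54) → P = -3835/54
The feasible region has finitely many vertices and no improving ray; the maximum is -3835/54 at (-269/54, -187/54).

bounded optimum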